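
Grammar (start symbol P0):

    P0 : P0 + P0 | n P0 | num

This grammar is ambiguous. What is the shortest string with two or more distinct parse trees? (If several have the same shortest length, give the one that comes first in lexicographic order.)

n num + num

length 1: no string has ≥2 trees
length 2: no string has ≥2 trees
length 3: no string has ≥2 trees
length 4: n num + num has 2 parse trees

Two derivations of n num + num:
  P0 ⇒ P0 + P0 ⇒ n P0 + P0 ⇒ n num + P0 ⇒ n num + num
  P0 ⇒ n P0 ⇒ n P0 + P0 ⇒ n num + P0 ⇒ n num + num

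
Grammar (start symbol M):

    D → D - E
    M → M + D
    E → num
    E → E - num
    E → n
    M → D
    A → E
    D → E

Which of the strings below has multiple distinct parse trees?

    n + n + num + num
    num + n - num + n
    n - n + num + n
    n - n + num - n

n + n + num + num: 1 tree
num + n - num + n: 2 trees
n - n + num + n: 1 tree
n - n + num - n: 1 tree

num + n - num + n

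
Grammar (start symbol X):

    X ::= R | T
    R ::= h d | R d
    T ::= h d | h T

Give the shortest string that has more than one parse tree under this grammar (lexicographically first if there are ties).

h d

length 2: h d has 2 parse trees

Two derivations of h d:
  X ⇒ R ⇒ h d
  X ⇒ T ⇒ h d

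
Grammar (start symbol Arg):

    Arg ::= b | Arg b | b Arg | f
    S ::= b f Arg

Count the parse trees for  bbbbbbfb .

7

Parse trees for bbbbbbfb:
  [Arg [Arg b [Arg b [Arg b [Arg b [Arg b [Arg b [Arg f]]]]]]] b]
  [Arg b [Arg [Arg b [Arg b [Arg b [Arg b [Arg b [Arg f]]]]]] b]]
  [Arg b [Arg b [Arg [Arg b [Arg b [Arg b [Arg b [Arg f]]]]] b]]]
  [Arg b [Arg b [Arg b [Arg [Arg b [Arg b [Arg b [Arg f]]]] b]]]]
  [Arg b [Arg b [Arg b [Arg b [Arg [Arg b [Arg b [Arg f]]] b]]]]]
  [Arg b [Arg b [Arg b [Arg b [Arg b [Arg [Arg b [Arg f]] b]]]]]]
  [Arg b [Arg b [Arg b [Arg b [Arg b [Arg b [Arg [Arg f] b]]]]]]]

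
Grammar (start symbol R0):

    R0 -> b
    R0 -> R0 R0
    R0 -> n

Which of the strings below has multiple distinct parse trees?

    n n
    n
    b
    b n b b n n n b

n n: 1 tree
n: 1 tree
b: 1 tree
b n b b n n n b: 429 trees

b n b b n n n b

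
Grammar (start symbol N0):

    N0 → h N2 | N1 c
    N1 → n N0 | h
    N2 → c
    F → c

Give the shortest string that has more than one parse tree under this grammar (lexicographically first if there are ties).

length 2: h c has 2 parse trees

Two derivations of h c:
  N0 ⇒ h N2 ⇒ h c
  N0 ⇒ N1 c ⇒ h c

h c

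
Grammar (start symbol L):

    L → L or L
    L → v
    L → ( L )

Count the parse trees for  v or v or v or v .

5

Parse trees for v or v or v or v:
  [L [L v] or [L [L v] or [L [L v] or [L v]]]]
  [L [L v] or [L [L [L v] or [L v]] or [L v]]]
  [L [L [L v] or [L v]] or [L [L v] or [L v]]]
  [L [L [L v] or [L [L v] or [L v]]] or [L v]]
  [L [L [L [L v] or [L v]] or [L v]] or [L v]]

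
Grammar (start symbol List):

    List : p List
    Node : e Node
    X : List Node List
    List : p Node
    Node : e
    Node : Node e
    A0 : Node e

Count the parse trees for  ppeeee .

8

Parse trees for ppeeee:
  [List p [List p [Node e [Node e [Node e [Node e]]]]]]
  [List p [List p [Node e [Node e [Node [Node e] e]]]]]
  [List p [List p [Node e [Node [Node e [Node e]] e]]]]
  [List p [List p [Node e [Node [Node [Node e] e] e]]]]
  [List p [List p [Node [Node e [Node e [Node e]]] e]]]
  [List p [List p [Node [Node e [Node [Node e] e]] e]]]
  [List p [List p [Node [Node [Node e [Node e]] e] e]]]
  [List p [List p [Node [Node [Node [Node e] e] e] e]]]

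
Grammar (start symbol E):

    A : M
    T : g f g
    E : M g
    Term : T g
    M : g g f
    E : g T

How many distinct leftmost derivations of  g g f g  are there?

2

Parse trees for g g f g:
  [E [M g g f] g]
  [E g [T g f g]]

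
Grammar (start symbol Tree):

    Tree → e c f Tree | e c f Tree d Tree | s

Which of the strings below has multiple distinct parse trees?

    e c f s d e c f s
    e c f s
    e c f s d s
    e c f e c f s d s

e c f e c f s d s

e c f s d e c f s: 1 tree
e c f s: 1 tree
e c f s d s: 1 tree
e c f e c f s d s: 2 trees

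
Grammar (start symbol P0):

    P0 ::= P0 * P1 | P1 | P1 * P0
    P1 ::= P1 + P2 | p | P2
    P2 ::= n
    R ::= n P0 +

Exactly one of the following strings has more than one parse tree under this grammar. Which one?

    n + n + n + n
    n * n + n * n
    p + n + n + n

n + n + n + n: 1 tree
n * n + n * n: 4 trees
p + n + n + n: 1 tree

n * n + n * n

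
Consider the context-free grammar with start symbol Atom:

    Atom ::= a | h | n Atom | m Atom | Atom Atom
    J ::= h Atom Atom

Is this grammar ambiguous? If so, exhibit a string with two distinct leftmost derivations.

Witness: a a a

Derivation 1: Atom ⇒ Atom Atom ⇒ a Atom ⇒ a Atom Atom ⇒ a a Atom ⇒ a a a
Derivation 2: Atom ⇒ Atom Atom ⇒ Atom Atom Atom ⇒ a Atom Atom ⇒ a a Atom ⇒ a a a

Two distinct leftmost derivations for the same string.

Ambiguous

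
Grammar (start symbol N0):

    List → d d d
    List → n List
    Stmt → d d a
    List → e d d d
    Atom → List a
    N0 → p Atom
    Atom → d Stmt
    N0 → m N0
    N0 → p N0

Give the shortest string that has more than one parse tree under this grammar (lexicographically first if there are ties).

length 5: p d d d a has 2 parse trees

Two derivations of p d d d a:
  N0 ⇒ p Atom ⇒ p List a ⇒ p d d d a
  N0 ⇒ p Atom ⇒ p d Stmt ⇒ p d d d a

p d d d a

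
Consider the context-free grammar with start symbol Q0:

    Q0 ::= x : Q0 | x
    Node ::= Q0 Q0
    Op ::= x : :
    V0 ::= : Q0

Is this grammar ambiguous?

(Node, Op, V0 are unreachable from Q0, so their rules don't affect L(Q0).) The reachable grammar is A → atom sep A | atom. Each atom is followed by either the separator (recurse) or end-of-string (stop) — no choice point.

Unambiguous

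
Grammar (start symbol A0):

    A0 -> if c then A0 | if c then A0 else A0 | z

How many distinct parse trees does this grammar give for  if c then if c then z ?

1

Parse trees for if c then if c then z:
  [A0 if c then [A0 if c then [A0 z]]]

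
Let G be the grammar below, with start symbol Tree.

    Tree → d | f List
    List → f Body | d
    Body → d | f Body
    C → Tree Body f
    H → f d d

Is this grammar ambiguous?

Only Tree, List, Body are reachable from Tree; ignoring the rest: The reachable rules are right-linear with at most one rule per (nonterminal, next-terminal) pair. Each input token forces the next rule, so parsing is deterministic.

Unambiguous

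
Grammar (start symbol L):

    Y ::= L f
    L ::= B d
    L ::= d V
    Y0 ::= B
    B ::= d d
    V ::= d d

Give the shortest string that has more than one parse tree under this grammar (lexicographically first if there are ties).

d d d

length 3: d d d has 2 parse trees

Two derivations of d d d:
  L ⇒ B d ⇒ d d d
  L ⇒ d V ⇒ d d d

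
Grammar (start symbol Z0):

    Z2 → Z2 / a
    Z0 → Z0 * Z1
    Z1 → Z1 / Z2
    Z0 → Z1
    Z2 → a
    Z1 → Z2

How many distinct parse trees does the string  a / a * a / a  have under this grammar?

Parse trees for a / a * a / a:
  [Z0 [Z0 [Z1 [Z1 [Z2 a]] / [Z2 a]]] * [Z1 [Z1 [Z2 a]] / [Z2 a]]]
  [Z0 [Z0 [Z1 [Z1 [Z2 a]] / [Z2 a]]] * [Z1 [Z2 [Z2 a] / a]]]
  [Z0 [Z0 [Z1 [Z2 [Z2 a] / a]]] * [Z1 [Z1 [Z2 a]] / [Z2 a]]]
  [Z0 [Z0 [Z1 [Z2 [Z2 a] / a]]] * [Z1 [Z2 [Z2 a] / a]]]

4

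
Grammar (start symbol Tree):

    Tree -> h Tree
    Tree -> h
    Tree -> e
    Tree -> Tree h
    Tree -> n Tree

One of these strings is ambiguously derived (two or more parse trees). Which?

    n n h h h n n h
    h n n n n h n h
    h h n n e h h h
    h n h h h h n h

h h n n e h h h

n n h h h n n h: 1 tree
h n n n n h n h: 1 tree
h h n n e h h h: 35 trees
h n h h h h n h: 1 tree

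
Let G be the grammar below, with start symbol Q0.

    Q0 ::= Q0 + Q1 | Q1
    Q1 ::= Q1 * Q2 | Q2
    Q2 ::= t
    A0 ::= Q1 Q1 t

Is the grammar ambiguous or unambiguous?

Only Q0, Q1, Q2 are reachable from Q0; ignoring the rest: Q0 → Q0 + Q1 | Q1  ;  Q1 → Q1 * Q2 | Q2  — a left-associative chain with Q2 at the bottom. Each string factors uniquely by precedence.

Unambiguous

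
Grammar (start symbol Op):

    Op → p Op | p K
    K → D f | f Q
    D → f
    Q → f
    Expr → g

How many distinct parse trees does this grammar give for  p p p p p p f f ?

Parse trees for p p p p p p f f:
  [Op p [Op p [Op p [Op p [Op p [Op p [K [D f] f]]]]]]]
  [Op p [Op p [Op p [Op p [Op p [Op p [K f [Q f]]]]]]]]

2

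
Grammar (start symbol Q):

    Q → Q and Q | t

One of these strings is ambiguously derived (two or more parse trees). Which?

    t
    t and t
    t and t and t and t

t: 1 tree
t and t: 1 tree
t and t and t and t: 5 trees

t and t and t and t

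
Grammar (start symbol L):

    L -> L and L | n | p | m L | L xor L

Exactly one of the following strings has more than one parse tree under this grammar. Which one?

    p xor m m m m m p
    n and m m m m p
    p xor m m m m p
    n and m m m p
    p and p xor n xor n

p xor m m m m m p: 1 tree
n and m m m m p: 1 tree
p xor m m m m p: 1 tree
n and m m m p: 1 tree
p and p xor n xor n: 5 trees

p and p xor n xor n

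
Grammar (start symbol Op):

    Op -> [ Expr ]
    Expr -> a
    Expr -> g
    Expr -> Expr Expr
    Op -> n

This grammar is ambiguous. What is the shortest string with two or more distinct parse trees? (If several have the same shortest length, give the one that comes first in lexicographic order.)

[ a a a ]

length 1: no string has ≥2 trees
length 3: no string has ≥2 trees
length 4: no string has ≥2 trees
length 5: [ a a a ] has 2 parse trees

Two derivations of [ a a a ]:
  Op ⇒ [ Expr ] ⇒ [ Expr Expr ] ⇒ [ a Expr ] ⇒ [ a Expr Expr ] ⇒ [ a a Expr ] ⇒ [ a a a ]
  Op ⇒ [ Expr ] ⇒ [ Expr Expr ] ⇒ [ Expr Expr Expr ] ⇒ [ a Expr Expr ] ⇒ [ a a Expr ] ⇒ [ a a a ]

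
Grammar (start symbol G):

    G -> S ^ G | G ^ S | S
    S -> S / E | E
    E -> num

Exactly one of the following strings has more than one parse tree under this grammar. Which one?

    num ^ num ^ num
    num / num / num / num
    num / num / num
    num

num ^ num ^ num

num ^ num ^ num: 4 trees
num / num / num / num: 1 tree
num / num / num: 1 tree
num: 1 tree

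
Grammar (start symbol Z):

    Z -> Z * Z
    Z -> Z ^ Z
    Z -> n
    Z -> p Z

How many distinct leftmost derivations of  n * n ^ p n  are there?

2

Parse trees for n * n ^ p n:
  [Z [Z n] * [Z [Z n] ^ [Z p [Z n]]]]
  [Z [Z [Z n] * [Z n]] ^ [Z p [Z n]]]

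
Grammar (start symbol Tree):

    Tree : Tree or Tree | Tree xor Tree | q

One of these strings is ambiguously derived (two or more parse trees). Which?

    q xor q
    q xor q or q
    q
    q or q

q xor q or q

q xor q: 1 tree
q xor q or q: 2 trees
q: 1 tree
q or q: 1 tree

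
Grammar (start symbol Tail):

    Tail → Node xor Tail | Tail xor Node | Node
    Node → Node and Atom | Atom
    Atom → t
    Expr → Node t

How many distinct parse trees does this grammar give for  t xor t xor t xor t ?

Parse trees for t xor t xor t xor t:
  [Tail [Node [Atom t]] xor [Tail [Node [Atom t]] xor [Tail [Node [Atom t]] xor [Tail [Node [Atom t]]]]]]
  [Tail [Node [Atom t]] xor [Tail [Node [Atom t]] xor [Tail [Tail [Node [Atom t]]] xor [Node [Atom t]]]]]
  [Tail [Node [Atom t]] xor [Tail [Tail [Node [Atom t]] xor [Tail [Node [Atom t]]]] xor [Node [Atom t]]]]
  [Tail [Node [Atom t]] xor [Tail [Tail [Tail [Node [Atom t]]] xor [Node [Atom t]]] xor [Node [Atom t]]]]
  [Tail [Tail [Node [Atom t]] xor [Tail [Node [Atom t]] xor [Tail [Node [Atom t]]]]] xor [Node [Atom t]]]
  [Tail [Tail [Node [Atom t]] xor [Tail [Tail [Node [Atom t]]] xor [Node [Atom t]]]] xor [Node [Atom t]]]
  [Tail [Tail [Tail [Node [Atom t]] xor [Tail [Node [Atom t]]]] xor [Node [Atom t]]] xor [Node [Atom t]]]
  [Tail [Tail [Tail [Tail [Node [Atom t]]] xor [Node [Atom t]]] xor [Node [Atom t]]] xor [Node [Atom t]]]

8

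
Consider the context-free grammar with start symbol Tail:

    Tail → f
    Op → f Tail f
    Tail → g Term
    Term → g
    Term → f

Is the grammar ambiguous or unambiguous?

Unambiguous

Only Tail, Term are reachable from Tail; ignoring the rest: Each reachable nonterminal has at most one production per leading terminal, and all productions are right-linear; the derivation is determined token-by-token.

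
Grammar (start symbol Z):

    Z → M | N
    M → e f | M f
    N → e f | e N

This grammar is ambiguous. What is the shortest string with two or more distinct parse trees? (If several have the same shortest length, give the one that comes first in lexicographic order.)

length 2: e f has 2 parse trees

Two derivations of e f:
  Z ⇒ M ⇒ e f
  Z ⇒ N ⇒ e f

e f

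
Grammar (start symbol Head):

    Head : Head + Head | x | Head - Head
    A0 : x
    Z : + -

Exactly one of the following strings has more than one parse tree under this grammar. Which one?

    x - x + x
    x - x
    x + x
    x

x - x + x: 2 trees
x - x: 1 tree
x + x: 1 tree
x: 1 tree

x - x + x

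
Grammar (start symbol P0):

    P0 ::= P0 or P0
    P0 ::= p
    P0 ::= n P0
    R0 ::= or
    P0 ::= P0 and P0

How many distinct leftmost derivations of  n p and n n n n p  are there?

2

Parse trees for n p and n n n n p:
  [P0 n [P0 [P0 p] and [P0 n [P0 n [P0 n [P0 n [P0 p]]]]]]]
  [P0 [P0 n [P0 p]] and [P0 n [P0 n [P0 n [P0 n [P0 p]]]]]]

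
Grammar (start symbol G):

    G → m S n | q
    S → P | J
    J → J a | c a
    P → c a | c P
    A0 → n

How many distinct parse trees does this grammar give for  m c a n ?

Parse trees for m c a n:
  [G m [S [P c a]] n]
  [G m [S [J c a]] n]

2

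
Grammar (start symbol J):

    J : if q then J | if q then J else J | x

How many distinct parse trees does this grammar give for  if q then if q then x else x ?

2

Parse trees for if q then if q then x else x:
  [J if q then [J if q then [J x] else [J x]]]
  [J if q then [J if q then [J x]] else [J x]]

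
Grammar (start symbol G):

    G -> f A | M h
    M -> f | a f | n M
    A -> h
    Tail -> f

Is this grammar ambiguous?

Ambiguous

Witness: f h

Derivation 1: G ⇒ f A ⇒ f h
Derivation 2: G ⇒ M h ⇒ f h

Two distinct leftmost derivations for the same string.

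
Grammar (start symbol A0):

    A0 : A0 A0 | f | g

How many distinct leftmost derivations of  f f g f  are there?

5

Parse trees for f f g f:
  [A0 [A0 f] [A0 [A0 f] [A0 [A0 g] [A0 f]]]]
  [A0 [A0 f] [A0 [A0 [A0 f] [A0 g]] [A0 f]]]
  [A0 [A0 [A0 f] [A0 f]] [A0 [A0 g] [A0 f]]]
  [A0 [A0 [A0 f] [A0 [A0 f] [A0 g]]] [A0 f]]
  [A0 [A0 [A0 [A0 f] [A0 f]] [A0 g]] [A0 f]]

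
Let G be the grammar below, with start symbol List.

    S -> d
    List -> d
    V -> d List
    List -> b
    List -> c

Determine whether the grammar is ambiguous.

Unambiguous

Only List is reachable from List; ignoring the rest: Each reachable nonterminal has at most one production per leading terminal, and all productions are right-linear; the derivation is determined token-by-token.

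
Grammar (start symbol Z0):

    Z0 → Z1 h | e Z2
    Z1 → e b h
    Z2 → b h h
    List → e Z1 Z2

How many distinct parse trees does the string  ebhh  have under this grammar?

2

Parse trees for ebhh:
  [Z0 [Z1 e b h] h]
  [Z0 e [Z2 b h h]]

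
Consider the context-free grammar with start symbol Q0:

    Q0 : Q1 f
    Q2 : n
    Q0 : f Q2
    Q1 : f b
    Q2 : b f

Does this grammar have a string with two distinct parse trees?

Ambiguous

Witness: f b f

Derivation 1: Q0 ⇒ Q1 f ⇒ f b f
Derivation 2: Q0 ⇒ f Q2 ⇒ f b f

Two distinct leftmost derivations for the same string.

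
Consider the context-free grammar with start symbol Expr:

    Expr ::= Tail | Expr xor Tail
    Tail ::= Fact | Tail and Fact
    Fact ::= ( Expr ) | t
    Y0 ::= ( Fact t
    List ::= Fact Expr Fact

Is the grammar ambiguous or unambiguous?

Unambiguous

Only Expr, Tail, Fact are reachable from Expr; ignoring the rest: Expr → Expr xor Tail | Tail  ;  Tail → Tail and Fact | Fact  — a left-associative chain with Fact at the bottom. Each string factors uniquely by precedence.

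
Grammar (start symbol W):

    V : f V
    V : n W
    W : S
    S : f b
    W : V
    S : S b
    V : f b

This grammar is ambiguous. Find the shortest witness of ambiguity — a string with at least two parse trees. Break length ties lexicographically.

length 2: f b has 2 parse trees

Two derivations of f b:
  W ⇒ S ⇒ f b
  W ⇒ V ⇒ f b

f b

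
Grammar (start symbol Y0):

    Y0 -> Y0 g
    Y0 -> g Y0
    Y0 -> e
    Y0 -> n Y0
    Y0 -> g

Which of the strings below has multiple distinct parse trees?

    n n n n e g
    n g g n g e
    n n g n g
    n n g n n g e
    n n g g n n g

n n n n e g: 5 trees
n g g n g e: 1 tree
n n g n g: 1 tree
n n g n n g e: 1 tree
n n g g n n g: 1 tree

n n n n e g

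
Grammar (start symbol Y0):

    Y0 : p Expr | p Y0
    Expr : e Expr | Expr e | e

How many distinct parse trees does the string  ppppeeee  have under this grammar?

8

Parse trees for ppppeeee:
  [Y0 p [Y0 p [Y0 p [Y0 p [Expr e [Expr e [Expr e [Expr e]]]]]]]]
  [Y0 p [Y0 p [Y0 p [Y0 p [Expr e [Expr e [Expr [Expr e] e]]]]]]]
  [Y0 p [Y0 p [Y0 p [Y0 p [Expr e [Expr [Expr e [Expr e]] e]]]]]]
  [Y0 p [Y0 p [Y0 p [Y0 p [Expr e [Expr [Expr [Expr e] e] e]]]]]]
  [Y0 p [Y0 p [Y0 p [Y0 p [Expr [Expr e [Expr e [Expr e]]] e]]]]]
  [Y0 p [Y0 p [Y0 p [Y0 p [Expr [Expr e [Expr [Expr e] e]] e]]]]]
  [Y0 p [Y0 p [Y0 p [Y0 p [Expr [Expr [Expr e [Expr e]] e] e]]]]]
  [Y0 p [Y0 p [Y0 p [Y0 p [Expr [Expr [Expr [Expr e] e] e] e]]]]]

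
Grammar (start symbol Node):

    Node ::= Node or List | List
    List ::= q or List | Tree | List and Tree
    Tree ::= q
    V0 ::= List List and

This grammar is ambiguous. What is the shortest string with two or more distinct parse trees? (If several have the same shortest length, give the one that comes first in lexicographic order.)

length 1: no string has ≥2 trees
length 3: q or q has 2 parse trees

Two derivations of q or q:
  Node ⇒ Node or List ⇒ List or List ⇒ Tree or List ⇒ q or List ⇒ q or Tree ⇒ q or q
  Node ⇒ List ⇒ q or List ⇒ q or Tree ⇒ q or q

q or q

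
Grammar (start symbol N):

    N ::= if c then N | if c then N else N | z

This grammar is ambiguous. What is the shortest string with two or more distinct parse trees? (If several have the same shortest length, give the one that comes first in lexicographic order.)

length 1: no string has ≥2 trees
length 4: no string has ≥2 trees
length 6: no string has ≥2 trees
length 7: no string has ≥2 trees
length 9: if c then if c then z else z has 2 parse trees

Two derivations of if c then if c then z else z:
  N ⇒ if c then N ⇒ if c then if c then N else N ⇒ if c then if c then z else N ⇒ if c then if c then z else z
  N ⇒ if c then N else N ⇒ if c then if c then N else N ⇒ if c then if c then z else N ⇒ if c then if c then z else z

if c then if c then z else z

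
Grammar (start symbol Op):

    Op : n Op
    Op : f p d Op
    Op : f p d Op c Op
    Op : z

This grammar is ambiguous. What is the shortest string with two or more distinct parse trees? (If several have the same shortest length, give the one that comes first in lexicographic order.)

length 1: no string has ≥2 trees
length 2: no string has ≥2 trees
length 3: no string has ≥2 trees
length 4: no string has ≥2 trees
length 5: no string has ≥2 trees
length 6: no string has ≥2 trees
length 7: no string has ≥2 trees
length 8: no string has ≥2 trees
length 9: f p d f p d z c z has 2 parse trees

Two derivations of f p d f p d z c z:
  Op ⇒ f p d Op ⇒ f p d f p d Op c Op ⇒ f p d f p d z c Op ⇒ f p d f p d z c z
  Op ⇒ f p d Op c Op ⇒ f p d f p d Op c Op ⇒ f p d f p d z c Op ⇒ f p d f p d z c z

f p d f p d z c z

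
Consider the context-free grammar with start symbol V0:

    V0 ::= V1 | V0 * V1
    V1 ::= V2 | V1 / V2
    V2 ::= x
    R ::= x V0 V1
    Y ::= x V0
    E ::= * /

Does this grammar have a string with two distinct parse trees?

Only V0, V1, V2 are reachable from V0; ignoring the rest: V0 → V0 * V1 | V1  ;  V1 → V1 / V2 | V2  — a left-associative chain with V2 at the bottom. Each string factors uniquely by precedence.

Unambiguous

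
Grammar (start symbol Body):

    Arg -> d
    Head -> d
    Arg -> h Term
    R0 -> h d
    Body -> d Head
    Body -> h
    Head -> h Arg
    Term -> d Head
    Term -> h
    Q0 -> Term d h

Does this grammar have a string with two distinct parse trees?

(Q0, R0 are unreachable from Body, so their rules don't affect L(Body).) Restricted to the reachable nonterminals, every rule has the form A → t or A → t B, and no two rules for the same A share a first terminal. The grammar encodes a DFA — one run per string.

Unambiguous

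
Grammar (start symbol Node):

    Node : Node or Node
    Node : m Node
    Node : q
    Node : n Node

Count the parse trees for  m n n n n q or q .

6

Parse trees for m n n n n q or q:
  [Node [Node m [Node n [Node n [Node n [Node n [Node q]]]]]] or [Node q]]
  [Node m [Node [Node n [Node n [Node n [Node n [Node q]]]]] or [Node q]]]
  [Node m [Node n [Node [Node n [Node n [Node n [Node q]]]] or [Node q]]]]
  [Node m [Node n [Node n [Node [Node n [Node n [Node q]]] or [Node q]]]]]
  [Node m [Node n [Node n [Node n [Node [Node n [Node q]] or [Node q]]]]]]
  [Node m [Node n [Node n [Node n [Node n [Node [Node q] or [Node q]]]]]]]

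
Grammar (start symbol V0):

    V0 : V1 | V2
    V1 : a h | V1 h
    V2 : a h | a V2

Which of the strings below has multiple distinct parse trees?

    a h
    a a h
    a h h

a h: 2 trees
a a h: 1 tree
a h h: 1 tree

a h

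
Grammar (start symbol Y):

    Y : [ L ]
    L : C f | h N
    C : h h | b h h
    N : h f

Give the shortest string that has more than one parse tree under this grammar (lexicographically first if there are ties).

length 5: [ h h f ] has 2 parse trees

Two derivations of [ h h f ]:
  Y ⇒ [ L ] ⇒ [ C f ] ⇒ [ h h f ]
  Y ⇒ [ L ] ⇒ [ h N ] ⇒ [ h h f ]

[ h h f ]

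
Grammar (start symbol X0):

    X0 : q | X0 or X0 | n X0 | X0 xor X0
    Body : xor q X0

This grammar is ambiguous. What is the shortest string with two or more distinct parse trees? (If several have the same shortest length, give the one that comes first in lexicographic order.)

length 1: no string has ≥2 trees
length 2: no string has ≥2 trees
length 3: no string has ≥2 trees
length 4: n q or q has 2 parse trees

Two derivations of n q or q:
  X0 ⇒ X0 or X0 ⇒ n X0 or X0 ⇒ n q or X0 ⇒ n q or q
  X0 ⇒ n X0 ⇒ n X0 or X0 ⇒ n q or X0 ⇒ n q or q

n q or q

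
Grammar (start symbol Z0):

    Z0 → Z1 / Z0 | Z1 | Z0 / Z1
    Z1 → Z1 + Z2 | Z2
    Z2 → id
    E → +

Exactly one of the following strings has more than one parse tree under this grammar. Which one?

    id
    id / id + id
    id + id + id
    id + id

id: 1 tree
id / id + id: 2 trees
id + id + id: 1 tree
id + id: 1 tree

id / id + id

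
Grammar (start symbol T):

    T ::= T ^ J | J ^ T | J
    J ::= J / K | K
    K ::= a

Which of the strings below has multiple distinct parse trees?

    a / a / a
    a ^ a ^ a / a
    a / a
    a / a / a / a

a / a / a: 1 tree
a ^ a ^ a / a: 4 trees
a / a: 1 tree
a / a / a / a: 1 tree

a ^ a ^ a / a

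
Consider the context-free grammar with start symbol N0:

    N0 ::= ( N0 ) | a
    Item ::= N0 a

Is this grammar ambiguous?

(Item is unreachable from N0, so its rules don't affect L(N0).) L(N0) is { openⁿ atom closeⁿ : n ≥ 0 }. The bracket depth fixes n, and the derivation is forced at every step.

Unambiguous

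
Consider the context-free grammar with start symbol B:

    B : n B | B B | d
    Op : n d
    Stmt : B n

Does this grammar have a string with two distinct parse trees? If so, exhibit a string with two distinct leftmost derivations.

Ambiguous

Witness: d d d

Derivation 1: B ⇒ B B ⇒ B B B ⇒ d B B ⇒ d d B ⇒ d d d
Derivation 2: B ⇒ B B ⇒ d B ⇒ d B B ⇒ d d B ⇒ d d d

Two distinct leftmost derivations for the same string.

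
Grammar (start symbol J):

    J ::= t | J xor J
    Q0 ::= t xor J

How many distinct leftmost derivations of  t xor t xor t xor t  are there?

Parse trees for t xor t xor t xor t:
  [J [J t] xor [J [J t] xor [J [J t] xor [J t]]]]
  [J [J t] xor [J [J [J t] xor [J t]] xor [J t]]]
  [J [J [J t] xor [J t]] xor [J [J t] xor [J t]]]
  [J [J [J t] xor [J [J t] xor [J t]]] xor [J t]]
  [J [J [J [J t] xor [J t]] xor [J t]] xor [J t]]

5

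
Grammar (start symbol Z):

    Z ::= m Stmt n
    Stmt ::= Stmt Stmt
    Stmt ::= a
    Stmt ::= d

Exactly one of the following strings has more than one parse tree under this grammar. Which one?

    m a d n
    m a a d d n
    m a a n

m a a d d n

m a d n: 1 tree
m a a d d n: 5 trees
m a a n: 1 tree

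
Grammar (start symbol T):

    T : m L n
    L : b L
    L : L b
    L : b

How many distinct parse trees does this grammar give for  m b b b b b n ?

16

Parse trees for m b b b b b n (showing first 6 of 16):
  [T m [L b [L b [L b [L b [L b]]]]] n]
  [T m [L b [L b [L b [L [L b] b]]]] n]
  [T m [L b [L b [L [L b [L b]] b]]] n]
  [T m [L b [L b [L [L [L b] b] b]]] n]
  [T m [L b [L [L b [L b [L b]]] b]] n]
  [T m [L b [L [L b [L [L b] b]] b]] n]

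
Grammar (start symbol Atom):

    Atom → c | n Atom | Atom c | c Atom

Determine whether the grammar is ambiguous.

Ambiguous

Witness: c c

Derivation 1: Atom ⇒ Atom c ⇒ c c
Derivation 2: Atom ⇒ c Atom ⇒ c c

Two distinct leftmost derivations for the same string.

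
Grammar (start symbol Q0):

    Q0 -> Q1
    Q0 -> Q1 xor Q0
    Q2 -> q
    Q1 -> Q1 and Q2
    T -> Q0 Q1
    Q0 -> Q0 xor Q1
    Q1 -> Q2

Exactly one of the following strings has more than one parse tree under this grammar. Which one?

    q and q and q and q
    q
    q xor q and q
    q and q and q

q xor q and q

q and q and q and q: 1 tree
q: 1 tree
q xor q and q: 2 trees
q and q and q: 1 tree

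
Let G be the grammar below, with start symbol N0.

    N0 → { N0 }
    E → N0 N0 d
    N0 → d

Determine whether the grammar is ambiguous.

Unambiguous

Only N0 is reachable from N0; ignoring the rest: Each string is a nest of matched brackets around a single atom. An opening bracket forces the recursive rule; an atom forces the base rule.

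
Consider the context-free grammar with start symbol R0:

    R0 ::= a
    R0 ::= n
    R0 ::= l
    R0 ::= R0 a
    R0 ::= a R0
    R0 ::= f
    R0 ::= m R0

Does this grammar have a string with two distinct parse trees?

Witness: a a

Derivation 1: R0 ⇒ R0 a ⇒ a a
Derivation 2: R0 ⇒ a R0 ⇒ a a

Two distinct leftmost derivations for the same string.

Ambiguous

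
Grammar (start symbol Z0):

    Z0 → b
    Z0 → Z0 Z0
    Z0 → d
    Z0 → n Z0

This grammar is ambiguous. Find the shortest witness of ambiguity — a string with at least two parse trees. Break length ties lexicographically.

b b b

length 1: no string has ≥2 trees
length 2: no string has ≥2 trees
length 3: b b b has 2 parse trees

Two derivations of b b b:
  Z0 ⇒ Z0 Z0 ⇒ b Z0 ⇒ b Z0 Z0 ⇒ b b Z0 ⇒ b b b
  Z0 ⇒ Z0 Z0 ⇒ Z0 Z0 Z0 ⇒ b Z0 Z0 ⇒ b b Z0 ⇒ b b b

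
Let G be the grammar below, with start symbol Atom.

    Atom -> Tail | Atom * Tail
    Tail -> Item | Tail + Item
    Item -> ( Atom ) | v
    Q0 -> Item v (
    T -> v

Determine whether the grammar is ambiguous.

Unambiguous

Only Atom, Tail, Item are reachable from Atom; ignoring the rest: This is a standard precedence ladder (Atom over Tail over Item), with each level left-recursive on its own operator ('*' at Atom, '+' at Tail). That structure is LR(1), hence unambiguous.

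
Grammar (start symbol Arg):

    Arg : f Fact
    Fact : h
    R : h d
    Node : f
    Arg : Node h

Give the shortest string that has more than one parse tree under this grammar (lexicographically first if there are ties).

f h

length 2: f h has 2 parse trees

Two derivations of f h:
  Arg ⇒ f Fact ⇒ f h
  Arg ⇒ Node h ⇒ f h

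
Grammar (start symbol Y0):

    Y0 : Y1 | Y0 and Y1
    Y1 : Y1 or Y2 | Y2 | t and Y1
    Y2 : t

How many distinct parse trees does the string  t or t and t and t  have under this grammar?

2

Parse trees for t or t and t and t:
  [Y0 [Y0 [Y1 [Y1 [Y2 t]] or [Y2 t]]] and [Y1 t and [Y1 [Y2 t]]]]
  [Y0 [Y0 [Y0 [Y1 [Y1 [Y2 t]] or [Y2 t]]] and [Y1 [Y2 t]]] and [Y1 [Y2 t]]]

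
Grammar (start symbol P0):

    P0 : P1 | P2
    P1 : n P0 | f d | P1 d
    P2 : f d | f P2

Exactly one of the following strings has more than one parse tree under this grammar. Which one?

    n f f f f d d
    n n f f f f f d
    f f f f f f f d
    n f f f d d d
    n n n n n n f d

n n n n n n f d

n f f f f d d: 1 tree
n n f f f f f d: 1 tree
f f f f f f f d: 1 tree
n f f f d d d: 1 tree
n n n n n n f d: 2 trees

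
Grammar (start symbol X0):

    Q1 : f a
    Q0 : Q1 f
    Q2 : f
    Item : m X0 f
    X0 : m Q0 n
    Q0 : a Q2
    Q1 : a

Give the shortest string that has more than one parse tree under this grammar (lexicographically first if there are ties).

m a f n

length 4: m a f n has 2 parse trees

Two derivations of m a f n:
  X0 ⇒ m Q0 n ⇒ m Q1 f n ⇒ m a f n
  X0 ⇒ m Q0 n ⇒ m a Q2 n ⇒ m a f n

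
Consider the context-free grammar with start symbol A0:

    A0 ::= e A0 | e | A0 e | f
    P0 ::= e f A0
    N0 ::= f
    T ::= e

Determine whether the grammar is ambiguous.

Witness: e e

Derivation 1: A0 ⇒ e A0 ⇒ e e
Derivation 2: A0 ⇒ A0 e ⇒ e e

Two distinct leftmost derivations for the same string.

Ambiguous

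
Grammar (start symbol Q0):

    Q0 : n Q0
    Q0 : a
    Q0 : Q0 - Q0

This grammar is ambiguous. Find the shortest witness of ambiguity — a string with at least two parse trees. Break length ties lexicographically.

length 1: no string has ≥2 trees
length 2: no string has ≥2 trees
length 3: no string has ≥2 trees
length 4: n a - a has 2 parse trees

Two derivations of n a - a:
  Q0 ⇒ n Q0 ⇒ n Q0 - Q0 ⇒ n a - Q0 ⇒ n a - a
  Q0 ⇒ Q0 - Q0 ⇒ n Q0 - Q0 ⇒ n a - Q0 ⇒ n a - a

n a - a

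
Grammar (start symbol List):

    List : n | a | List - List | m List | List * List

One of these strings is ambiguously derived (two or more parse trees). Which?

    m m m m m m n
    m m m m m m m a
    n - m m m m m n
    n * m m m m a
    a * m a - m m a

m m m m m m n: 1 tree
m m m m m m m a: 1 tree
n - m m m m m n: 1 tree
n * m m m m a: 1 tree
a * m a - m m a: 3 trees

a * m a - m m a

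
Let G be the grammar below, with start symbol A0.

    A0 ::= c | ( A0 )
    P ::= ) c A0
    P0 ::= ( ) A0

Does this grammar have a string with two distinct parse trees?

Only A0 is reachable from A0; ignoring the rest: L(A0) is { openⁿ atom closeⁿ : n ≥ 0 }. The bracket depth fixes n, and the derivation is forced at every step.

Unambiguous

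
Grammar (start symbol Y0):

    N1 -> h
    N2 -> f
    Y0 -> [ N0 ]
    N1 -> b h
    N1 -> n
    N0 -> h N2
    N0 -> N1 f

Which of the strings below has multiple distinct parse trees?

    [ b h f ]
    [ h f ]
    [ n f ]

[ b h f ]: 1 tree
[ h f ]: 2 trees
[ n f ]: 1 tree

[ h f ]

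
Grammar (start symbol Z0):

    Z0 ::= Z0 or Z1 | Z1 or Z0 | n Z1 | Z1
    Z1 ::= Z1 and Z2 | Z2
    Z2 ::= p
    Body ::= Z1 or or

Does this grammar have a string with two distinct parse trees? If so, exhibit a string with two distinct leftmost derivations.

Ambiguous

Witness: p or p

Derivation 1: Z0 ⇒ Z0 or Z1 ⇒ Z1 or Z1 ⇒ Z2 or Z1 ⇒ p or Z1 ⇒ p or Z2 ⇒ p or p
Derivation 2: Z0 ⇒ Z1 or Z0 ⇒ Z2 or Z0 ⇒ p or Z0 ⇒ p or Z1 ⇒ p or Z2 ⇒ p or p

Two distinct leftmost derivations for the same string.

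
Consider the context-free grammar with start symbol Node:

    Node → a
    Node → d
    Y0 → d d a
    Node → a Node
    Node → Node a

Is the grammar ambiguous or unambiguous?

Ambiguous

Witness: a a

Derivation 1: Node ⇒ a Node ⇒ a a
Derivation 2: Node ⇒ Node a ⇒ a a

Two distinct leftmost derivations for the same string.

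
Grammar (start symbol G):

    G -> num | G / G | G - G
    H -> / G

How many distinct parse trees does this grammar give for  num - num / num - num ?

5

Parse trees for num - num / num - num:
  [G [G [G num] - [G num]] / [G [G num] - [G num]]]
  [G [G num] - [G [G num] / [G [G num] - [G num]]]]
  [G [G num] - [G [G [G num] / [G num]] - [G num]]]
  [G [G [G [G num] - [G num]] / [G num]] - [G num]]
  [G [G [G num] - [G [G num] / [G num]]] - [G num]]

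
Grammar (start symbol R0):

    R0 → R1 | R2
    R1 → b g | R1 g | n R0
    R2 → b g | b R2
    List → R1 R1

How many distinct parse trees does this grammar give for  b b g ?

1

Parse trees for b b g:
  [R0 [R2 b [R2 b g]]]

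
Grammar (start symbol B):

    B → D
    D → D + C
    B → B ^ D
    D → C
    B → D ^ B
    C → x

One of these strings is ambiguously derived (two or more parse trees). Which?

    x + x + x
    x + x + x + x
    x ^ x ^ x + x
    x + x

x + x + x: 1 tree
x + x + x + x: 1 tree
x ^ x ^ x + x: 4 trees
x + x: 1 tree

x ^ x ^ x + x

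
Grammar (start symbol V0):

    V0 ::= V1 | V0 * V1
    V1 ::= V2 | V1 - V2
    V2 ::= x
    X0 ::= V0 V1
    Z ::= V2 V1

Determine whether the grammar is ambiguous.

(X0, Z are unreachable from V0, so their rules don't affect L(V0).) The grammar is stratified — V0 handles '*' (left-recursive), V1 handles '-', V2 atoms. Each operator has a fixed associativity and precedence level, so every string has one parse.

Unambiguous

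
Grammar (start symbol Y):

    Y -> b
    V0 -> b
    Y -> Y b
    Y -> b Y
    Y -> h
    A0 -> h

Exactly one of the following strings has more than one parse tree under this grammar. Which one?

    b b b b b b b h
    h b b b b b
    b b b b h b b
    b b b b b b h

b b b b b b b h: 1 tree
h b b b b b: 1 tree
b b b b h b b: 15 trees
b b b b b b h: 1 tree

b b b b h b b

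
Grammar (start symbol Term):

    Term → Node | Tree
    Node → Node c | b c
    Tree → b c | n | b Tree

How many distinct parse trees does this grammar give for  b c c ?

1

Parse trees for b c c:
  [Term [Node [Node b c] c]]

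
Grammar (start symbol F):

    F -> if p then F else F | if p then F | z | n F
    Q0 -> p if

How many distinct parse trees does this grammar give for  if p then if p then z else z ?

2

Parse trees for if p then if p then z else z:
  [F if p then [F if p then [F z]] else [F z]]
  [F if p then [F if p then [F z] else [F z]]]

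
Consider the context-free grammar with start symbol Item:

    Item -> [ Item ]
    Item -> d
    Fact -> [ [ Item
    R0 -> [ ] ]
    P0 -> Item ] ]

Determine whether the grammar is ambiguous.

Only Item is reachable from Item; ignoring the rest: Each string is a nest of matched brackets around a single atom. An opening bracket forces the recursive rule; an atom forces the base rule.

Unambiguous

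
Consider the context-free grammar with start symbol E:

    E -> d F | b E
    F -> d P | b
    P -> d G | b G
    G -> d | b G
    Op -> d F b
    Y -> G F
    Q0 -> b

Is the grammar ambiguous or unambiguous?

Unambiguous

(Op, Y, Q0 are unreachable from E, so their rules don't affect L(E).) The reachable rules are right-linear with at most one rule per (nonterminal, next-terminal) pair. Each input token forces the next rule, so parsing is deterministic.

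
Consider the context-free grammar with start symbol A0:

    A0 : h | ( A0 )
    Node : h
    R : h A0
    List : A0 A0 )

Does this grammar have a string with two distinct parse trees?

Unambiguous

Only A0 is reachable from A0; ignoring the rest: Each string is a nest of matched brackets around a single atom. An opening bracket forces the recursive rule; an atom forces the base rule.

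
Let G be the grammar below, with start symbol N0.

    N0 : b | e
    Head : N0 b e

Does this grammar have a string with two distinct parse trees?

(Head is unreachable from N0, so its rules don't affect L(N0).) Restricted to the reachable nonterminals, every rule has the form A → t or A → t B, and no two rules for the same A share a first terminal. The grammar encodes a DFA — one run per string.

Unambiguous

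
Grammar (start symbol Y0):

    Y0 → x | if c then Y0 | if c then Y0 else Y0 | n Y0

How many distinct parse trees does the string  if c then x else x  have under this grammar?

1

Parse trees for if c then x else x:
  [Y0 if c then [Y0 x] else [Y0 x]]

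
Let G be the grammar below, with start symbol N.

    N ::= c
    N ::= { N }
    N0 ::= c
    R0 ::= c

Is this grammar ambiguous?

Unambiguous

Only N is reachable from N; ignoring the rest: Each string is a nest of matched brackets around a single atom. An opening bracket forces the recursive rule; an atom forces the base rule.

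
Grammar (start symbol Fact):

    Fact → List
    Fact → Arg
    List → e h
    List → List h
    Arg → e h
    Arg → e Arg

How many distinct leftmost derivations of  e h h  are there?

Parse trees for e h h:
  [Fact [List [List e h] h]]

1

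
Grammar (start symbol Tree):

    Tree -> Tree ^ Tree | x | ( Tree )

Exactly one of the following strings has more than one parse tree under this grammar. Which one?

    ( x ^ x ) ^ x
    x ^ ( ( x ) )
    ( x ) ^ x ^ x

( x ^ x ) ^ x: 1 tree
x ^ ( ( x ) ): 1 tree
( x ) ^ x ^ x: 2 trees

( x ) ^ x ^ x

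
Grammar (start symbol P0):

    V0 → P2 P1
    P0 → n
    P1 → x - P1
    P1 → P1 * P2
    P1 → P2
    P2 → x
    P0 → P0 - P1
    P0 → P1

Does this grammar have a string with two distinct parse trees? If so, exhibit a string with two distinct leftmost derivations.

Witness: x - x

Derivation 1: P0 ⇒ P0 - P1 ⇒ P1 - P1 ⇒ P2 - P1 ⇒ x - P1 ⇒ x - P2 ⇒ x - x
Derivation 2: P0 ⇒ P1 ⇒ x - P1 ⇒ x - P2 ⇒ x - x

Two distinct leftmost derivations for the same string.

Ambiguous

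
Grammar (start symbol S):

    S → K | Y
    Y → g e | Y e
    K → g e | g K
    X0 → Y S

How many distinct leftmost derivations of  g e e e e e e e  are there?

Parse trees for g e e e e e e e:
  [S [Y [Y [Y [Y [Y [Y [Y g e] e] e] e] e] e] e]]

1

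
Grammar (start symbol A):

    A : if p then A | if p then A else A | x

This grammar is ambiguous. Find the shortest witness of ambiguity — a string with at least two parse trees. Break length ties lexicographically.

if p then if p then x else x

length 1: no string has ≥2 trees
length 4: no string has ≥2 trees
length 6: no string has ≥2 trees
length 7: no string has ≥2 trees
length 9: if p then if p then x else x has 2 parse trees

Two derivations of if p then if p then x else x:
  A ⇒ if p then A ⇒ if p then if p then A else A ⇒ if p then if p then x else A ⇒ if p then if p then x else x
  A ⇒ if p then A else A ⇒ if p then if p then A else A ⇒ if p then if p then x else A ⇒ if p then if p then x else x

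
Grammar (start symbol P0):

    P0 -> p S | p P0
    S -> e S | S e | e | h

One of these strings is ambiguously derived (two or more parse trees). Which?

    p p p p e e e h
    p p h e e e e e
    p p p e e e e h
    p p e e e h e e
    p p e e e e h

p p e e e h e e

p p p p e e e h: 1 tree
p p h e e e e e: 1 tree
p p p e e e e h: 1 tree
p p e e e h e e: 10 trees
p p e e e e h: 1 tree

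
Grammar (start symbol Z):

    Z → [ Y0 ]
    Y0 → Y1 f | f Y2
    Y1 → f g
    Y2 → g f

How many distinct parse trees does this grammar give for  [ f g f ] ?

2

Parse trees for [ f g f ]:
  [Z [ [Y0 [Y1 f g] f] ]]
  [Z [ [Y0 f [Y2 g f]] ]]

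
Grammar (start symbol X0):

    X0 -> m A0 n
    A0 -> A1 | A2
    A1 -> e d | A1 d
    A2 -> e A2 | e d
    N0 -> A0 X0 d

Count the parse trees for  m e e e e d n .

Parse trees for m e e e e d n:
  [X0 m [A0 [A2 e [A2 e [A2 e [A2 e d]]]]] n]

1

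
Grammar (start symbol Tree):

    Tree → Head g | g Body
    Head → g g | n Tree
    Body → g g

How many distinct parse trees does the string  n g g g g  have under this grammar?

2

Parse trees for n g g g g:
  [Tree [Head n [Tree [Head g g] g]] g]
  [Tree [Head n [Tree g [Body g g]]] g]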